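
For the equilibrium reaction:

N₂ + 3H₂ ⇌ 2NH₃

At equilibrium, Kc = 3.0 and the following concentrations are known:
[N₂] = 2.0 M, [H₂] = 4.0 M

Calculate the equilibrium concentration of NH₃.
[NH₃] = 19.5959 M

Kc = ([NH₃]^2) / ([N₂] × [H₂]^3) = 3.0
[NH₃]^2 = Kc · (reactant terms)/(other product terms) = 3.0 · 128 / 1 = 384
[NH₃] = (384)^(1/2) = 19.5959 M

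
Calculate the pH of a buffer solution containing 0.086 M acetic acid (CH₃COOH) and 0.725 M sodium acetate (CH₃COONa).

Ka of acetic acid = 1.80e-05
pH = 5.67

pKa = -log(1.80e-05) = 4.74. pH = pKa + log([A⁻]/[HA]) = 4.74 + log(0.725/0.086)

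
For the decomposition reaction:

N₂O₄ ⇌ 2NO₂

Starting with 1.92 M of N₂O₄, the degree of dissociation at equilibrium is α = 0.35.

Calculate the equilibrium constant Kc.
K_c = 1.4474

x = α·[A]₀ = 0.35 × 1.92 = 0.672 M dissociated.
At eq: [N₂O₄] = 1.92 − 0.672 = 1.248 M; [NO₂] = 2x = 1.344 M.
Kc = [NO₂]²/[N₂O₄] = (1.344)²/1.248 = 1.447.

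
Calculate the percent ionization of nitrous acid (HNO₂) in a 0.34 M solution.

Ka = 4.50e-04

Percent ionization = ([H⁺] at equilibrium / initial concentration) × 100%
Percent ionization = 3.57%

Let x = [H⁺]. Ka = x²/(C - x) ⇒ x² + (4.50e-04)x - (4.50e-04)(0.34) = 0. x = 1.2146e-02. Percent = (1.2146e-02/0.34) × 100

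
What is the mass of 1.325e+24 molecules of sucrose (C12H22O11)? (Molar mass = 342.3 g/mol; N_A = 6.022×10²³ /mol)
Moles = 1.325e+24 ÷ 6.022×10²³ = 2.20027 mol
Mass = 2.20027 mol × 342.3 g/mol = 753.2 g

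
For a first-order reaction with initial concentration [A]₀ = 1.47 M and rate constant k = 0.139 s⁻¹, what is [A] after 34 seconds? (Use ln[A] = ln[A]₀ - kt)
0.0130 M

ln[A] = ln[A]₀ - k·t = ln(1.47) - (0.139)·(34) = 0.3853 - 4.7260 = -4.3407
[A] = e^(-4.3407) = 0.0130 M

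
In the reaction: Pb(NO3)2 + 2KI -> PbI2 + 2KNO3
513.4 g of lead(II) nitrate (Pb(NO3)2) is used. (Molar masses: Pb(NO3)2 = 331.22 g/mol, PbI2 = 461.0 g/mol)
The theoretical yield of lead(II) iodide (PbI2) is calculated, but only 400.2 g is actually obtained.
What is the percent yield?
Moles of Pb(NO3)2 = 513.4 g ÷ 331.22 g/mol = 1.55003 mol
Mole ratio: 1 mol PbI2 / 1 mol Pb(NO3)2
Moles of PbI2 = 1.55003 × (1/1) = 1.55003 mol
Theoretical yield = 1.55003 mol × 461.0 g/mol = 714.56 g
Actual yield = 400.2 g
Percent yield = (400.2 / 714.56) × 100% = 56.0%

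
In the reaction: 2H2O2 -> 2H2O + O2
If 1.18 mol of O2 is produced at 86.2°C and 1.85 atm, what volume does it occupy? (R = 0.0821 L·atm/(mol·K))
T = 86.2°C + 273.15 = 359.35 K
V = nRT/P = (1.18 × 0.0821 × 359.35) / 1.85
V = 18.82 L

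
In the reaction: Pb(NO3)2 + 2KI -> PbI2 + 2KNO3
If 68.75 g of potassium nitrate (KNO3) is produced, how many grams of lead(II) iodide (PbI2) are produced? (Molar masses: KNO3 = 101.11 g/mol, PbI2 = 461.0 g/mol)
Moles of KNO3 = 68.75 g ÷ 101.11 g/mol = 0.679953 mol
Mole ratio: 1 mol PbI2 / 2 mol KNO3
Moles of PbI2 = 0.679953 × (1/2) = 0.339976 mol
Mass of PbI2 = 0.339976 mol × 461.0 g/mol = 156.7 g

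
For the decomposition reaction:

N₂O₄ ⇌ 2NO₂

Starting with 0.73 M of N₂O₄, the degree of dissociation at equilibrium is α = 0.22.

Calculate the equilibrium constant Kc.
K_c = 0.1812

x = α·[A]₀ = 0.22 × 0.73 = 0.1606 M dissociated.
At eq: [N₂O₄] = 0.73 − 0.1606 = 0.5694 M; [NO₂] = 2x = 0.3212 M.
Kc = [NO₂]²/[N₂O₄] = (0.3212)²/0.5694 = 0.1812.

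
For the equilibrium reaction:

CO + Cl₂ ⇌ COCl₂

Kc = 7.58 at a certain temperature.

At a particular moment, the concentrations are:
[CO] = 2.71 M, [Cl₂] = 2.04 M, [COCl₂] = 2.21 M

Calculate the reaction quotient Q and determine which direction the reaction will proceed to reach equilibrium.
Q = 0.400, Q < K, reaction proceeds forward (toward products)

Q = ([COCl₂]) / ([CO] × [Cl₂])
  = ((2.21)) / ((2.71)·(2.04)) = 2.21/5.5284 = 0.3998
Since Q = 0.3998 < Kc = 7.58, the reaction proceeds forward (toward products) to reach equilibrium.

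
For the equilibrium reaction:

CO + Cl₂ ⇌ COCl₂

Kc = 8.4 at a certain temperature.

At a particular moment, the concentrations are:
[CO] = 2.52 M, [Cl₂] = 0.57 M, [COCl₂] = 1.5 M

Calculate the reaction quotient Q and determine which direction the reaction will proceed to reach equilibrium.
Q = 1.044, Q < K, reaction proceeds forward (toward products)

Q = ([COCl₂]) / ([CO] × [Cl₂])
  = ((1.5)) / ((2.52)·(0.57)) = 1.5/1.4364 = 1.044
Since Q = 1.044 < Kc = 8.4, the reaction proceeds forward (toward products) to reach equilibrium.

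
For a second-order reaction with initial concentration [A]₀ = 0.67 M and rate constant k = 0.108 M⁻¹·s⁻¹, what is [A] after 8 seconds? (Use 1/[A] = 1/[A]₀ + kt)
0.4244 M

1/[A] = 1/[A]₀ + k·t = 1/0.67 + (0.108)·(8) = 1.4925 + 0.8640 = 2.3565
[A] = 1/2.3565 = 0.4244 M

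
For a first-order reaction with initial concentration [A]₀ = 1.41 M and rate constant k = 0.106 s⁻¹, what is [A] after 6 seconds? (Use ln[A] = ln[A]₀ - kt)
0.7465 M

ln[A] = ln[A]₀ - k·t = ln(1.41) - (0.106)·(6) = 0.3436 - 0.6360 = -0.2924
[A] = e^(-0.2924) = 0.7465 M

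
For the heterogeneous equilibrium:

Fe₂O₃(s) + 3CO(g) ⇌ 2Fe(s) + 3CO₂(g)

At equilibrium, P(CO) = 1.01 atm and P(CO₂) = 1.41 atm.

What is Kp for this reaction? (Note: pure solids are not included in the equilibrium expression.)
K_p = 2.721

Solids (Fe₂O₃, Fe) are excluded.
Kp = P(CO₂)³/P(CO)³ = (1.41)³/(1.01)³ = 2.803/1.03 = 2.721.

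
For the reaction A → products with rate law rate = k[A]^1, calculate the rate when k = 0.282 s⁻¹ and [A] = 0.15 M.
0.0423 M/s

rate = k·[A]^1 = 0.282·(0.15)^1 = 0.282·0.15 = 0.0423 M/s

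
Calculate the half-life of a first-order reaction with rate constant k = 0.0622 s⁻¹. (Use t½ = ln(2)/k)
11.14 s

t½ = ln(2)/k = 0.6931/0.0622 = 11.14 s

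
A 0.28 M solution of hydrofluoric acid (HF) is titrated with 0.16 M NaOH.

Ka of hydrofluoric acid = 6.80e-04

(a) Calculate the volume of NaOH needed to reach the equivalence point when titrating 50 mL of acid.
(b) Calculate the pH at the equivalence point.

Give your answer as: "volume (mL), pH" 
V = 87.5 mL, pH = 8.09

(a) At equivalence: moles acid = moles base.
moles acid = 0.28 × 0.05 = 0.014 mol; V_NaOH = 0.014/0.16 = 0.0875 L = 87.5 mL.
(b) At equivalence, all acid → conjugate base A⁻ at [A⁻] = 0.014/0.1375 = 0.1018 M.
Kb = Kw/Ka = 1.0e-14/6.80e-04 = 1.471e-11; [OH⁻] = √(Kb·[A⁻]) = 1.224e-06; pOH = 5.91; pH = 14 − pOH = 8.09.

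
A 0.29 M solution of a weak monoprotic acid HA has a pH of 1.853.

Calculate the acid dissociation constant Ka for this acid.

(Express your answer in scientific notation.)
K_a = 7.13e-04

[H⁺] = 10^(−pH) = 10^(−1.853) = 1.403e-02 M. For HA ⇌ H⁺ + A⁻, Ka = x²/(C − x) = (1.403e-02)²/(0.29 − 1.403e-02) = 7.13e-04.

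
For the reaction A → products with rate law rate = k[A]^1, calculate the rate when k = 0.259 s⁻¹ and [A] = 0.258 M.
0.06682 M/s

rate = k·[A]^1 = 0.259·(0.258)^1 = 0.259·0.258 = 0.06682 M/s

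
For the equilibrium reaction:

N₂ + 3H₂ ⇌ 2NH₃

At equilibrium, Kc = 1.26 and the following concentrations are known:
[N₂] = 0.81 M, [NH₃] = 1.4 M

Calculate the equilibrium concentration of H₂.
[H₂] = 1.2430 M

Kc = ([NH₃]^2) / ([N₂] × [H₂]^3) = 1.26
[H₂]^3 = (product terms)/(Kc · other reactant terms) = 1.96 / (1.26 · 0.81) = 1.9204
[H₂] = (1.9204)^(1/3) = 1.2430 M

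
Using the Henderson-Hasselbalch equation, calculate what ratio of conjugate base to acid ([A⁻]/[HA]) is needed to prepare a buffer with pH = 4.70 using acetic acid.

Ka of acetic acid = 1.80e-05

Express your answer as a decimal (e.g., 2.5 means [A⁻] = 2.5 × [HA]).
[A⁻]/[HA] = 0.902

pKa = −log(1.80e-05) = 4.7447. pH = pKa + log([A⁻]/[HA]). 4.70 = 4.7447 + log(ratio). log(ratio) = 4.70 − 4.7447 = -0.0447. ratio = 10^(-0.0447) = 0.902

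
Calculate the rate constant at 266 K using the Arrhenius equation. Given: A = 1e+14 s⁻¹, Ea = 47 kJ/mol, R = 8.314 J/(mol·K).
5.89e+04 s⁻¹

k = A·exp(-Ea/(R·T)) = 1e+14·exp(-47000/(8.314·266)) = 1e+14·exp(-21.2523) = 1e+14·5.8917e-10 = 5.89e+04 s⁻¹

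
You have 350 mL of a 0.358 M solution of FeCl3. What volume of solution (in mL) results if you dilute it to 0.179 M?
Using M₁V₁ = M₂V₂:
0.358 × 350 = 0.179 × V₂
V₂ = (0.358 × 350) / 0.179 = 700 mL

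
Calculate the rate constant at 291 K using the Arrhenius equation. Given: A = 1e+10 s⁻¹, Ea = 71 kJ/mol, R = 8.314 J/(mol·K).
1.80e-03 s⁻¹

k = A·exp(-Ea/(R·T)) = 1e+10·exp(-71000/(8.314·291)) = 1e+10·exp(-29.3464) = 1e+10·1.7989e-13 = 1.80e-03 s⁻¹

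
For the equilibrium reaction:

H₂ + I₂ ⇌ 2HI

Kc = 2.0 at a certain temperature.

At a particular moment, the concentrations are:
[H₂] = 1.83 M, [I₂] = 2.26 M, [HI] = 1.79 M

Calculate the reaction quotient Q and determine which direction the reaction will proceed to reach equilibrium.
Q = 0.775, Q < K, reaction proceeds forward (toward products)

Q = ([HI]^2) / ([H₂] × [I₂])
  = ((1.79)^2) / ((1.83)·(2.26)) = 3.2041/4.1358 = 0.7747
Since Q = 0.7747 < Kc = 2.0, the reaction proceeds forward (toward products) to reach equilibrium.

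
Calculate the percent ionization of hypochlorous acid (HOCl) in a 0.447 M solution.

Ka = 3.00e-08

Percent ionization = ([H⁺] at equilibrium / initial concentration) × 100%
Percent ionization = 0.0259%

Let x = [H⁺]. Ka = x²/(C - x) ⇒ x² + (3.00e-08)x - (3.00e-08)(0.447) = 0. x = 1.1579e-04. Percent = (1.1579e-04/0.447) × 100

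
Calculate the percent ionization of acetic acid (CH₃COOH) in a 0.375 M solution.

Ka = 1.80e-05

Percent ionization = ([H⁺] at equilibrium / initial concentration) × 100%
Percent ionization = 0.69%

Let x = [H⁺]. Ka = x²/(C - x) ⇒ x² + (1.80e-05)x - (1.80e-05)(0.375) = 0. x = 2.5891e-03. Percent = (2.5891e-03/0.375) × 100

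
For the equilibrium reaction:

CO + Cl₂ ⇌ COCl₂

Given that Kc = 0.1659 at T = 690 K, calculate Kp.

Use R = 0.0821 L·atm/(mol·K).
K_p = 0.0029

Δn = (moles gaseous products) − (moles gaseous reactants) = -1
T = 690 K; RT = 0.0821 × 690 = 56.649
Kp = Kc·(RT)^Δn = 0.1659 × (56.649)^-1 = 0.1659 × 0.0176526 = 0.0029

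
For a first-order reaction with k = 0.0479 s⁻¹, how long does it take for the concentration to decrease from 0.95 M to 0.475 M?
14.47 s

From ln[A] = ln[A]₀ - k·t: t = ln([A]₀/[A])/k = ln(0.95/0.475)/0.0479 = ln(2.0000)/0.0479 = 0.6931/0.0479 = 14.47 s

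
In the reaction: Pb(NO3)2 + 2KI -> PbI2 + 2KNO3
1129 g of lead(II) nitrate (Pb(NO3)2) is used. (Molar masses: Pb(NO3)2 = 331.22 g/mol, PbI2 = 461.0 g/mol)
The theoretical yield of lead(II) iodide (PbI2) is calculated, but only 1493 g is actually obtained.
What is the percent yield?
Moles of Pb(NO3)2 = 1129 g ÷ 331.22 g/mol = 3.40861 mol
Mole ratio: 1 mol PbI2 / 1 mol Pb(NO3)2
Moles of PbI2 = 3.40861 × (1/1) = 3.40861 mol
Theoretical yield = 3.40861 mol × 461.0 g/mol = 1571.4 g
Actual yield = 1493 g
Percent yield = (1493 / 1571.4) × 100% = 95.0%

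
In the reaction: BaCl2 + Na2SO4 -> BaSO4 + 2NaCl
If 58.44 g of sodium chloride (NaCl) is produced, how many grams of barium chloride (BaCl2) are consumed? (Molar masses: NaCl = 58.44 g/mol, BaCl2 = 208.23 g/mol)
Moles of NaCl = 58.44 g ÷ 58.44 g/mol = 1 mol
Mole ratio: 1 mol BaCl2 / 2 mol NaCl
Moles of BaCl2 = 1 × (1/2) = 0.5 mol
Mass of BaCl2 = 0.5 mol × 208.23 g/mol = 104.1 g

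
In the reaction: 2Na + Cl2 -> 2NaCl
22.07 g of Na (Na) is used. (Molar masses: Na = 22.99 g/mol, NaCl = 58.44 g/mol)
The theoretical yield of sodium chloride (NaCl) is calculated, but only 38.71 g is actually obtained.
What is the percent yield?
Moles of Na = 22.07 g ÷ 22.99 g/mol = 0.959983 mol
Mole ratio: 2 mol NaCl / 2 mol Na
Moles of NaCl = 0.959983 × (2/2) = 0.959983 mol
Theoretical yield = 0.959983 mol × 58.44 g/mol = 56.101 g
Actual yield = 38.71 g
Percent yield = (38.71 / 56.101) × 100% = 69.0%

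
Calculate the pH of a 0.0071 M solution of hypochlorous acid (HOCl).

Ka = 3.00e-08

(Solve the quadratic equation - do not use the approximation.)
pH = 4.84

x² + Ka×x - Ka×C = 0. Using quadratic formula: [H⁺] = 1.4580e-05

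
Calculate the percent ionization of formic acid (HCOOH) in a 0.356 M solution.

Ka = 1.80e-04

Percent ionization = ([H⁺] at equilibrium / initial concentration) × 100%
Percent ionization = 2.22%

Let x = [H⁺]. Ka = x²/(C - x) ⇒ x² + (1.80e-04)x - (1.80e-04)(0.356) = 0. x = 7.9155e-03. Percent = (7.9155e-03/0.356) × 100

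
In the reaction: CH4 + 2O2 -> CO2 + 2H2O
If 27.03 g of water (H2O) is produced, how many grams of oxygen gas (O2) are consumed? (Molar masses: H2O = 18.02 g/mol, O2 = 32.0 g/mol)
Moles of H2O = 27.03 g ÷ 18.02 g/mol = 1.5 mol
Mole ratio: 2 mol O2 / 2 mol H2O
Moles of O2 = 1.5 × (2/2) = 1.5 mol
Mass of O2 = 1.5 mol × 32.0 g/mol = 48 g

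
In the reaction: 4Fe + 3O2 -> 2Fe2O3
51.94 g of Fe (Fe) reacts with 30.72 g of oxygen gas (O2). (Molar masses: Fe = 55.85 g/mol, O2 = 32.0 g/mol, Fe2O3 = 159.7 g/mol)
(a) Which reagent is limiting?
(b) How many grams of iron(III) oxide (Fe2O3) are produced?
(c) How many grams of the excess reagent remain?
(a) Fe, (b) 74.26 g, (c) 8.4 g

Moles of Fe = 51.94 g ÷ 55.85 g/mol = 0.929991 mol
Moles of O2 = 30.72 g ÷ 32.0 g/mol = 0.96 mol
Moles ÷ coefficient: Fe: 0.929991/4 = 0.2325, O2: 0.96/3 = 0.32
(a) Fe has the smaller value, so Fe is the limiting reagent.
(b) Moles of Fe2O3 = 0.929991 mol Fe × (2/4) = 0.464996 mol; mass = 0.464996 mol × 159.7 g/mol = 74.26 g
(c) O2 consumed = 0.929991 × (3/4) = 0.697493 mol; remaining = 0.96 − 0.697493 = 0.262507 mol; mass = 0.262507 mol × 32.0 g/mol = 8.4 g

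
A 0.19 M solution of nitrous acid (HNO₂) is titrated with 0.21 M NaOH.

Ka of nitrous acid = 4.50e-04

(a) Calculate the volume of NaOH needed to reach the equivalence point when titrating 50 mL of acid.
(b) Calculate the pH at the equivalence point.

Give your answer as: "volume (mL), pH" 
V = 45.2 mL, pH = 8.17

(a) At equivalence: moles acid = moles base.
moles acid = 0.19 × 0.05 = 0.0095 mol; V_NaOH = 0.0095/0.21 = 0.04524 L = 45.2 mL.
(b) At equivalence, all acid → conjugate base A⁻ at [A⁻] = 0.0095/0.09524 = 0.09975 M.
Kb = Kw/Ka = 1.0e-14/4.50e-04 = 2.222e-11; [OH⁻] = √(Kb·[A⁻]) = 1.489e-06; pOH = 5.83; pH = 14 − pOH = 8.17.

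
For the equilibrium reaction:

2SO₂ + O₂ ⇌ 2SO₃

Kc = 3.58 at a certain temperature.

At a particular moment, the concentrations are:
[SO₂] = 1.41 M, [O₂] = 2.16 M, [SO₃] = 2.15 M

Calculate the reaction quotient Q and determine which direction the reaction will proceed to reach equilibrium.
Q = 1.076, Q < K, reaction proceeds forward (toward products)

Q = ([SO₃]^2) / ([SO₂]^2 × [O₂])
  = ((2.15)^2) / ((1.41)^2·(2.16)) = 4.6225/4.2943 = 1.076
Since Q = 1.076 < Kc = 3.58, the reaction proceeds forward (toward products) to reach equilibrium.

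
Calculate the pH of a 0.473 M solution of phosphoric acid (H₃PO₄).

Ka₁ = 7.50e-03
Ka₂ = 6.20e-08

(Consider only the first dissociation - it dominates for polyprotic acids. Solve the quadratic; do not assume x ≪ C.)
pH = 1.25

x² + Ka₁·x − Ka₁·C = 0 with Ka₁ = 7.50e-03, C = 0.473.
x = (−Ka₁ + √(Ka₁² + 4·Ka₁·C))/2 = 5.5929e-02 M, so pH = 1.25.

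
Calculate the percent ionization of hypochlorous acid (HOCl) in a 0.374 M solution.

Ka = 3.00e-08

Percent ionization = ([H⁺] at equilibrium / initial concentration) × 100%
Percent ionization = 0.0283%

Let x = [H⁺]. Ka = x²/(C - x) ⇒ x² + (3.00e-08)x - (3.00e-08)(0.374) = 0. x = 1.0591e-04. Percent = (1.0591e-04/0.374) × 100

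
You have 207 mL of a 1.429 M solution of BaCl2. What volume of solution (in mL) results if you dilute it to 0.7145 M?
Using M₁V₁ = M₂V₂:
1.429 × 207 = 0.7145 × V₂
V₂ = (1.429 × 207) / 0.7145 = 414 mL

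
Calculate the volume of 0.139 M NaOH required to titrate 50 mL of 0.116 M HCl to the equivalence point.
V_{base} = 41.7 mL

At equivalence: moles acid = moles base.
moles HCl = 0.116 M × 0.05 L = 0.0058 mol
V_NaOH = 0.0058 mol ÷ 0.139 M = 0.04173 L = 41.7 mL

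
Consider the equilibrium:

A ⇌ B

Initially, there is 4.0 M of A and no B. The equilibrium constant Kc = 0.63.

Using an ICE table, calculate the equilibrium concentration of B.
[B] = 1.546 M

ICE: [A] = 4.0 − x, [B] = x.
Kc = x/(4.0 − x) = 0.63 ⇒ x = 0.63·4.0/(1 + 0.63) = 2.52/1.63 = 1.546.
[B] = x = 1.546 M.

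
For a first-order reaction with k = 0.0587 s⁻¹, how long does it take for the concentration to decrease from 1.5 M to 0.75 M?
11.81 s

From ln[A] = ln[A]₀ - k·t: t = ln([A]₀/[A])/k = ln(1.5/0.75)/0.0587 = ln(2.0000)/0.0587 = 0.6931/0.0587 = 11.81 s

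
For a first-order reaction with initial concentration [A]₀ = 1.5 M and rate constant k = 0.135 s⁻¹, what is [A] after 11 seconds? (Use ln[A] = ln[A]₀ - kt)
0.3398 M

ln[A] = ln[A]₀ - k·t = ln(1.5) - (0.135)·(11) = 0.4055 - 1.4850 = -1.0795
[A] = e^(-1.0795) = 0.3398 M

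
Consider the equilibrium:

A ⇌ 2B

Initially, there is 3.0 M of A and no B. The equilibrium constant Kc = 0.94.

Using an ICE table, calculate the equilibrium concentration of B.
[B] = 1.461 M

ICE: [A] = 3.0 − x, [B] = 2x.
Kc = (2x)²/(3.0 − x) = 0.94 ⇒ 4x² + 0.94x − 2.82 = 0.
x = (−0.94 + √(0.94² + 4·4·2.82))/(2·4) = (−0.94 + √46.004)/8 = 0.73032.
[B] = 2x = 1.461 M.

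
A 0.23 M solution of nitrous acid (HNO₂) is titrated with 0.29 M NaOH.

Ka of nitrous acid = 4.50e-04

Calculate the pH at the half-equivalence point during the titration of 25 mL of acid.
pH = pKa = 3.35

At the half-equivalence point, [HA] = [A⁻], so by Henderson–Hasselbalch pH = pKa + log(1) = pKa.
pKa = −log(4.50e-04) = 3.35.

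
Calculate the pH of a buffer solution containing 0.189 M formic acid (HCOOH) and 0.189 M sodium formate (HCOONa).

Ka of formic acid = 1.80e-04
pH = 3.74

pKa = -log(1.80e-04) = 3.74. pH = pKa + log([A⁻]/[HA]) = 3.74 + log(0.189/0.189)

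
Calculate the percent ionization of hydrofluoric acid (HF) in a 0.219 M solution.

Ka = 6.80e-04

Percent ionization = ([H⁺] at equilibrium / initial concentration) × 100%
Percent ionization = 5.42%

Let x = [H⁺]. Ka = x²/(C - x) ⇒ x² + (6.80e-04)x - (6.80e-04)(0.219) = 0. x = 1.1868e-02. Percent = (1.1868e-02/0.219) × 100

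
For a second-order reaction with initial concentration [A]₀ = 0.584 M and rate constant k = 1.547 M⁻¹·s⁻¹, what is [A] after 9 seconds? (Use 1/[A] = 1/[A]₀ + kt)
0.0640 M

1/[A] = 1/[A]₀ + k·t = 1/0.584 + (1.547)·(9) = 1.7123 + 13.9230 = 15.6353
[A] = 1/15.6353 = 0.0640 M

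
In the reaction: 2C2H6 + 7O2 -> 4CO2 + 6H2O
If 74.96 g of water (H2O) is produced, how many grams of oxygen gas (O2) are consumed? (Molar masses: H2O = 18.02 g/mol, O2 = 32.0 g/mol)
Moles of H2O = 74.96 g ÷ 18.02 g/mol = 4.15982 mol
Mole ratio: 7 mol O2 / 6 mol H2O
Moles of O2 = 4.15982 × (7/6) = 4.85313 mol
Mass of O2 = 4.85313 mol × 32.0 g/mol = 155.3 g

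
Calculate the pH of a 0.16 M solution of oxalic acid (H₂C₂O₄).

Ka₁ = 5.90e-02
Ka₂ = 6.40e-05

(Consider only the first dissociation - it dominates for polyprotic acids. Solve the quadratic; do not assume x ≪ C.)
pH = 1.14

x² + Ka₁·x − Ka₁·C = 0 with Ka₁ = 5.90e-02, C = 0.16.
x = (−Ka₁ + √(Ka₁² + 4·Ka₁·C))/2 = 7.2039e-02 M, so pH = 1.14.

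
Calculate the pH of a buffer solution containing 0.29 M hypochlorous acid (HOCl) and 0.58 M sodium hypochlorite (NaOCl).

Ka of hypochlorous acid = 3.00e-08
pH = 7.82

pKa = -log(3.00e-08) = 7.52. pH = pKa + log([A⁻]/[HA]) = 7.52 + log(0.58/0.29)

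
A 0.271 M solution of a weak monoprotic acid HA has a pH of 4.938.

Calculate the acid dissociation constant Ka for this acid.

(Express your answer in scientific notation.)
K_a = 4.91e-10

[H⁺] = 10^(−pH) = 10^(−4.938) = 1.153e-05 M. For HA ⇌ H⁺ + A⁻, Ka = x²/(C − x) = (1.153e-05)²/(0.271 − 1.153e-05) = 4.91e-10.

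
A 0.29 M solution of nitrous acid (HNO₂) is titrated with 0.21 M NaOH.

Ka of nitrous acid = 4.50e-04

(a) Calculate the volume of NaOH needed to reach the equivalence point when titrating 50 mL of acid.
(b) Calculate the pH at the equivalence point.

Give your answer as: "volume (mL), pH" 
V = 69.0 mL, pH = 8.22

(a) At equivalence: moles acid = moles base.
moles acid = 0.29 × 0.05 = 0.0145 mol; V_NaOH = 0.0145/0.21 = 0.06905 L = 69.0 mL.
(b) At equivalence, all acid → conjugate base A⁻ at [A⁻] = 0.0145/0.119 = 0.1218 M.
Kb = Kw/Ka = 1.0e-14/4.50e-04 = 2.222e-11; [OH⁻] = √(Kb·[A⁻]) = 1.645e-06; pOH = 5.78; pH = 14 − pOH = 8.22.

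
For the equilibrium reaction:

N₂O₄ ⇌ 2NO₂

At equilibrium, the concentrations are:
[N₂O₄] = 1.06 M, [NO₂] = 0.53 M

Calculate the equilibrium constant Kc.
K_c = 0.2650

Kc = ([NO₂]^2) / ([N₂O₄])
   = ((0.53)^2) / ((1.06))
   = 0.2809 / 1.06 = 0.2650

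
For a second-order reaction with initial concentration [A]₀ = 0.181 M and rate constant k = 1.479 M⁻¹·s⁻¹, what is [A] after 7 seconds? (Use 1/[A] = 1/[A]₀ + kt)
0.0630 M

1/[A] = 1/[A]₀ + k·t = 1/0.181 + (1.479)·(7) = 5.5249 + 10.3530 = 15.8779
[A] = 1/15.8779 = 0.0630 M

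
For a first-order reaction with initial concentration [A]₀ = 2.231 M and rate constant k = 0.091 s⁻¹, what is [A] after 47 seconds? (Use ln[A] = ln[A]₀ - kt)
0.0310 M

ln[A] = ln[A]₀ - k·t = ln(2.231) - (0.091)·(47) = 0.8024 - 4.2770 = -3.4746
[A] = e^(-3.4746) = 0.0310 M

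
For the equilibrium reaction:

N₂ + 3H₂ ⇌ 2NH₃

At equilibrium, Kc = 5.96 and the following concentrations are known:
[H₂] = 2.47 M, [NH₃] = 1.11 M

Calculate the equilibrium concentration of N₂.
[N₂] = 0.0137 M

Kc = ([NH₃]^2) / ([N₂] × [H₂]^3) = 5.96
[N₂]^1 = (product terms)/(Kc · other reactant terms) = 1.2321 / (5.96 · 15.069) = 0.013719
[N₂] = 0.0137 M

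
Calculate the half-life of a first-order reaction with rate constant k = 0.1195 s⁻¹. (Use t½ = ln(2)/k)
5.80 s

t½ = ln(2)/k = 0.6931/0.1195 = 5.80 s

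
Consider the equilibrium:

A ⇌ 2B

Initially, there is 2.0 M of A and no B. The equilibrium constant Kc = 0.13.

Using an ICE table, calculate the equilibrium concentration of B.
[B] = 0.478 M

ICE: [A] = 2.0 − x, [B] = 2x.
Kc = (2x)²/(2.0 − x) = 0.13 ⇒ 4x² + 0.13x − 0.26 = 0.
x = (−0.13 + √(0.13² + 4·4·0.26))/(2·4) = (−0.13 + √4.1769)/8 = 0.23922.
[B] = 2x = 0.478 M.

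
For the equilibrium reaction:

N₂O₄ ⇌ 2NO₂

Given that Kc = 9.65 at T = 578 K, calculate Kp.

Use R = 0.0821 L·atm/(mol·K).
K_p = 457.9292

Δn = (moles gaseous products) − (moles gaseous reactants) = 1
T = 578 K; RT = 0.0821 × 578 = 47.4538
Kp = Kc·(RT)^Δn = 9.65 × (47.4538)^1 = 9.65 × 47.4538 = 457.9292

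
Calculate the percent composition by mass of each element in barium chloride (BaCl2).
Ba: 65.95%, Cl: 34.05%

Molar mass of BaCl2 = 208.23 g/mol
% Ba = (1 × 137.33) / 208.23 × 100% = 137.33 / 208.23 × 100% = 65.95%
% Cl = (2 × 35.45) / 208.23 × 100% = 70.9 / 208.23 × 100% = 34.05%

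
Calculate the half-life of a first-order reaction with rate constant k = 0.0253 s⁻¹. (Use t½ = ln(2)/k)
27.40 s

t½ = ln(2)/k = 0.6931/0.0253 = 27.40 s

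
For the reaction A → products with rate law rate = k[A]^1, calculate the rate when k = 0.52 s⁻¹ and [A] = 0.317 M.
0.1648 M/s

rate = k·[A]^1 = 0.52·(0.317)^1 = 0.52·0.317 = 0.1648 M/s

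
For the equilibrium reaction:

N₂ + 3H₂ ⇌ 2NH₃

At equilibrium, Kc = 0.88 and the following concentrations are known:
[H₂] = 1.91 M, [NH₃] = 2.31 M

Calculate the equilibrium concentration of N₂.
[N₂] = 0.8702 M

Kc = ([NH₃]^2) / ([N₂] × [H₂]^3) = 0.88
[N₂]^1 = (product terms)/(Kc · other reactant terms) = 5.3361 / (0.88 · 6.9679) = 0.87024
[N₂] = 0.8702 M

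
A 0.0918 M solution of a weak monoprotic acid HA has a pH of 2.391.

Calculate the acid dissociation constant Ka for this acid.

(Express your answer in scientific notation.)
K_a = 1.88e-04

[H⁺] = 10^(−pH) = 10^(−2.391) = 4.064e-03 M. For HA ⇌ H⁺ + A⁻, Ka = x²/(C − x) = (4.064e-03)²/(0.0918 − 4.064e-03) = 1.88e-04.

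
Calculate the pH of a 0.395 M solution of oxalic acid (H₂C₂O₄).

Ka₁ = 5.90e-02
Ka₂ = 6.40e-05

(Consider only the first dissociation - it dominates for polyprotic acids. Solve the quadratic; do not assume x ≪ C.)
pH = 0.90

x² + Ka₁·x − Ka₁·C = 0 with Ka₁ = 5.90e-02, C = 0.395.
x = (−Ka₁ + √(Ka₁² + 4·Ka₁·C))/2 = 1.2598e-01 M, so pH = 0.90.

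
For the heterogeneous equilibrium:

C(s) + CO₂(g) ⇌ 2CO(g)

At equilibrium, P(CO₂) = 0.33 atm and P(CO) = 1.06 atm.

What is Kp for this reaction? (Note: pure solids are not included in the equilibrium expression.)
K_p = 3.405

Solid C is excluded.
Kp = P(CO)²/P(CO₂) = (1.06)²/0.33 = 1.124/0.33 = 3.405.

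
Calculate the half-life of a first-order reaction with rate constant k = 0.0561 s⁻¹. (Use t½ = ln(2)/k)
12.36 s

t½ = ln(2)/k = 0.6931/0.0561 = 12.36 s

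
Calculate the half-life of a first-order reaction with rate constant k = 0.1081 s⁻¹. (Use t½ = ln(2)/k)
6.41 s

t½ = ln(2)/k = 0.6931/0.1081 = 6.41 s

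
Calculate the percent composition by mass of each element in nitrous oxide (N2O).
N: 63.65%, O: 36.35%

Molar mass of N2O = 44.02 g/mol
% N = (2 × 14.01) / 44.02 × 100% = 28.02 / 44.02 × 100% = 63.65%
% O = (1 × 16.0) / 44.02 × 100% = 16 / 44.02 × 100% = 36.35%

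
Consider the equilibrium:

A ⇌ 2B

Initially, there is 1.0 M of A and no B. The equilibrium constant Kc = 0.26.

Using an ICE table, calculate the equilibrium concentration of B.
[B] = 0.449 M

ICE: [A] = 1.0 − x, [B] = 2x.
Kc = (2x)²/(1.0 − x) = 0.26 ⇒ 4x² + 0.26x − 0.26 = 0.
x = (−0.26 + √(0.26² + 4·4·0.26))/(2·4) = (−0.26 + √4.2276)/8 = 0.22451.
[B] = 2x = 0.449 M.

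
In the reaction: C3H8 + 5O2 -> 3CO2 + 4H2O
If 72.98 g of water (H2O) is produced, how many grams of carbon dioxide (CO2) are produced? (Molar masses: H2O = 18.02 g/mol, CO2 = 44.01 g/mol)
Moles of H2O = 72.98 g ÷ 18.02 g/mol = 4.04994 mol
Mole ratio: 3 mol CO2 / 4 mol H2O
Moles of CO2 = 4.04994 × (3/4) = 3.03746 mol
Mass of CO2 = 3.03746 mol × 44.01 g/mol = 133.7 g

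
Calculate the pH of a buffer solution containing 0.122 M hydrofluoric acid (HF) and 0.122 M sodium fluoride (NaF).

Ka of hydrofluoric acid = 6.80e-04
pH = 3.17

pKa = -log(6.80e-04) = 3.17. pH = pKa + log([A⁻]/[HA]) = 3.17 + log(0.122/0.122)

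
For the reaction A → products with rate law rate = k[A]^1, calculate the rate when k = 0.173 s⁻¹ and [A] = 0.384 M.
0.06643 M/s

rate = k·[A]^1 = 0.173·(0.384)^1 = 0.173·0.384 = 0.06643 M/s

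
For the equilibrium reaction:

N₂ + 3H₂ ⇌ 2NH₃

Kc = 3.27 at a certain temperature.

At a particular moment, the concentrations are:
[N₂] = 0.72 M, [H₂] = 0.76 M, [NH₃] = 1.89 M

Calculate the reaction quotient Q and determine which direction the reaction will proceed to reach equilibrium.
Q = 11.302, Q > K, reaction proceeds reverse (toward reactants)

Q = ([NH₃]^2) / ([N₂] × [H₂]^3)
  = ((1.89)^2) / ((0.72)·(0.76)^3) = 3.5721/0.31606 = 11.3
Since Q = 11.3 > Kc = 3.27, the reaction proceeds reverse (toward reactants) to reach equilibrium.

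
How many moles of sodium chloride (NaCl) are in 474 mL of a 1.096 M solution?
Moles = Molarity × Volume (L)
Moles = 1.096 M × 0.474 L = 0.5195 mol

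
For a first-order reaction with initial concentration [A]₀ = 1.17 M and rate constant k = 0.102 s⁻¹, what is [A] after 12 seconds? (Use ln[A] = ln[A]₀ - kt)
0.3440 M

ln[A] = ln[A]₀ - k·t = ln(1.17) - (0.102)·(12) = 0.1570 - 1.2240 = -1.0670
[A] = e^(-1.0670) = 0.3440 M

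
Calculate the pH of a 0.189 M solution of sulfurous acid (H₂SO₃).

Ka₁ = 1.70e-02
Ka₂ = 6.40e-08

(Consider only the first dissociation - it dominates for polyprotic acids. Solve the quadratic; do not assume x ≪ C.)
pH = 1.31

x² + Ka₁·x − Ka₁·C = 0 with Ka₁ = 1.70e-02, C = 0.189.
x = (−Ka₁ + √(Ka₁² + 4·Ka₁·C))/2 = 4.8817e-02 M, so pH = 1.31.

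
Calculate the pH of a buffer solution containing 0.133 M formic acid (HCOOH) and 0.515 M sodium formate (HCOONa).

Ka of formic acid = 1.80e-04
pH = 4.33

pKa = -log(1.80e-04) = 3.74. pH = pKa + log([A⁻]/[HA]) = 3.74 + log(0.515/0.133)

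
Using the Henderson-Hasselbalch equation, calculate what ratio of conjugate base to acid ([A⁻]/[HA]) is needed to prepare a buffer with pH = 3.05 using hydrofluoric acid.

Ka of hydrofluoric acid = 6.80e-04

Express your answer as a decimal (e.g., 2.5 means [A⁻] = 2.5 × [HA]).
[A⁻]/[HA] = 0.763

pKa = −log(6.80e-04) = 3.1675. pH = pKa + log([A⁻]/[HA]). 3.05 = 3.1675 + log(ratio). log(ratio) = 3.05 − 3.1675 = -0.1175. ratio = 10^(-0.1175) = 0.763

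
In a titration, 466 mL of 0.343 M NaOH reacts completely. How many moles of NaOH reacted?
Moles = Molarity × Volume (L)
Moles = 0.343 M × 0.466 L = 0.1598 mol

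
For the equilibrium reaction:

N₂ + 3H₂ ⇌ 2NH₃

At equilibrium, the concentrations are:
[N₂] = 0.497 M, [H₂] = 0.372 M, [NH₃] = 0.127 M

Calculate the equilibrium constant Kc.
K_c = 0.6304

Kc = ([NH₃]^2) / ([N₂] × [H₂]^3)
   = ((0.127)^2) / ((0.497)·(0.372)^3)
   = 0.016129 / 0.025585 = 0.6304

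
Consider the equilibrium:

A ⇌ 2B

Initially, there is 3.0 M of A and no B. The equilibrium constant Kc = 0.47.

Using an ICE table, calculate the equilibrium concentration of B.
[B] = 1.076 M

ICE: [A] = 3.0 − x, [B] = 2x.
Kc = (2x)²/(3.0 − x) = 0.47 ⇒ 4x² + 0.47x − 1.41 = 0.
x = (−0.47 + √(0.47² + 4·4·1.41))/(2·4) = (−0.47 + √22.781)/8 = 0.53787.
[B] = 2x = 1.076 M.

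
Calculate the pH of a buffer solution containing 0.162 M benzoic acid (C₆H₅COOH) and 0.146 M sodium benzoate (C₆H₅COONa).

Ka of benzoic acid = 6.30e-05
pH = 4.16

pKa = -log(6.30e-05) = 4.20. pH = pKa + log([A⁻]/[HA]) = 4.20 + log(0.146/0.162)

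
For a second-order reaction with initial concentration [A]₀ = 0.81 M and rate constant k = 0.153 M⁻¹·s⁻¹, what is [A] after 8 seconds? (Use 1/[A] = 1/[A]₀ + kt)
0.4067 M

1/[A] = 1/[A]₀ + k·t = 1/0.81 + (0.153)·(8) = 1.2346 + 1.2240 = 2.4586
[A] = 1/2.4586 = 0.4067 M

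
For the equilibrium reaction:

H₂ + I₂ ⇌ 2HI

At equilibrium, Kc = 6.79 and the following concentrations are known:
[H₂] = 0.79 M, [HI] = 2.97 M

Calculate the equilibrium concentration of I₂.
[I₂] = 1.6444 M

Kc = ([HI]^2) / ([H₂] × [I₂]) = 6.79
[I₂]^1 = (product terms)/(Kc · other reactant terms) = 8.8209 / (6.79 · 0.79) = 1.6444
[I₂] = 1.6444 M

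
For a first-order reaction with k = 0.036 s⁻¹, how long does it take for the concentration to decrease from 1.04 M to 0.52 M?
19.25 s

From ln[A] = ln[A]₀ - k·t: t = ln([A]₀/[A])/k = ln(1.04/0.52)/0.036 = ln(2.0000)/0.036 = 0.6931/0.036 = 19.25 s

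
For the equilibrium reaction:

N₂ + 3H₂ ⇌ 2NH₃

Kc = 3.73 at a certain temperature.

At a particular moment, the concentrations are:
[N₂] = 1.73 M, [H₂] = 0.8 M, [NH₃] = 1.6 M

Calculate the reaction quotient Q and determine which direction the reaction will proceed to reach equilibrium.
Q = 2.890, Q < K, reaction proceeds forward (toward products)

Q = ([NH₃]^2) / ([N₂] × [H₂]^3)
  = ((1.6)^2) / ((1.73)·(0.8)^3) = 2.56/0.88576 = 2.89
Since Q = 2.89 < Kc = 3.73, the reaction proceeds forward (toward products) to reach equilibrium.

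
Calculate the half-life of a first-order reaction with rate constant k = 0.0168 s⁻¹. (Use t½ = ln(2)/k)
41.26 s

t½ = ln(2)/k = 0.6931/0.0168 = 41.26 s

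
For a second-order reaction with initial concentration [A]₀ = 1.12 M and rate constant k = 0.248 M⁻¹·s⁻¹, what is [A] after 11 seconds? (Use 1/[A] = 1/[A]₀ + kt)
0.2762 M

1/[A] = 1/[A]₀ + k·t = 1/1.12 + (0.248)·(11) = 0.8929 + 2.7280 = 3.6209
[A] = 1/3.6209 = 0.2762 M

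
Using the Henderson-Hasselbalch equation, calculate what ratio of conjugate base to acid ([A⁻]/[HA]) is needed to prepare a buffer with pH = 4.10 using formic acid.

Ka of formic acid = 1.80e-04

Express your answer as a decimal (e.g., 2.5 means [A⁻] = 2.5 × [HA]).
[A⁻]/[HA] = 2.266

pKa = −log(1.80e-04) = 3.7447. pH = pKa + log([A⁻]/[HA]). 4.10 = 3.7447 + log(ratio). log(ratio) = 4.10 − 3.7447 = 0.3553. ratio = 10^(0.3553) = 2.266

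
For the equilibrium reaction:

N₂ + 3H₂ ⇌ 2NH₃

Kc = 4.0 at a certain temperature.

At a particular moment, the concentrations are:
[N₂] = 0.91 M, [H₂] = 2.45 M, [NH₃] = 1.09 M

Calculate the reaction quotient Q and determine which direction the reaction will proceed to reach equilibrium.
Q = 0.089, Q < K, reaction proceeds forward (toward products)

Q = ([NH₃]^2) / ([N₂] × [H₂]^3)
  = ((1.09)^2) / ((0.91)·(2.45)^3) = 1.1881/13.383 = 0.08878
Since Q = 0.08878 < Kc = 4.0, the reaction proceeds forward (toward products) to reach equilibrium.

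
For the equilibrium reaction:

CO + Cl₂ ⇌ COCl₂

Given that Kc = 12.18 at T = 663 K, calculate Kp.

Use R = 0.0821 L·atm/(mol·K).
K_p = 0.2238

Δn = (moles gaseous products) − (moles gaseous reactants) = -1
T = 663 K; RT = 0.0821 × 663 = 54.4323
Kp = Kc·(RT)^Δn = 12.18 × (54.4323)^-1 = 12.18 × 0.0183714 = 0.2238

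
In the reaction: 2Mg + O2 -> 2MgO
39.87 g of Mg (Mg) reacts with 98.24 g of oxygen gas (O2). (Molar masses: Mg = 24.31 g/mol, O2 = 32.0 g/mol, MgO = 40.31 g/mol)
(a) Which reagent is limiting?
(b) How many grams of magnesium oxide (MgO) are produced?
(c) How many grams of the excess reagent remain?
(a) Mg, (b) 66.11 g, (c) 72 g

Moles of Mg = 39.87 g ÷ 24.31 g/mol = 1.64007 mol
Moles of O2 = 98.24 g ÷ 32.0 g/mol = 3.07 mol
Moles ÷ coefficient: Mg: 1.64007/2 = 0.82, O2: 3.07/1 = 3.07
(a) Mg has the smaller value, so Mg is the limiting reagent.
(b) Moles of MgO = 1.64007 mol Mg × (2/2) = 1.64007 mol; mass = 1.64007 mol × 40.31 g/mol = 66.11 g
(c) O2 consumed = 1.64007 × (1/2) = 0.820033 mol; remaining = 3.07 − 0.820033 = 2.24997 mol; mass = 2.24997 mol × 32.0 g/mol = 72 g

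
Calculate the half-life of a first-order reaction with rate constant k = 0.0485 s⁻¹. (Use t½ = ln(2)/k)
14.29 s

t½ = ln(2)/k = 0.6931/0.0485 = 14.29 s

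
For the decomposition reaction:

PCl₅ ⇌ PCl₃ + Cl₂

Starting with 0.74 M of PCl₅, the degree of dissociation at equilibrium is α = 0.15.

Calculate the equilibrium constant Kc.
K_c = 0.0196

x = α·[A]₀ = 0.15 × 0.74 = 0.111 M dissociated.
At eq: [PCl₅] = 0.74 − 0.111 = 0.629 M; [PCl₃] = [Cl₂] = x = 0.111 M.
Kc = [PCl₃][Cl₂]/[PCl₅] = (0.111)²/0.629 = 0.01959.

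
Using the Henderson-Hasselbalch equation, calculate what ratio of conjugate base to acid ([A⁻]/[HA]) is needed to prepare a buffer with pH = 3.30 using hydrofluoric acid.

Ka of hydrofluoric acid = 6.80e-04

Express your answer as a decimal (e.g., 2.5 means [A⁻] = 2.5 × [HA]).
[A⁻]/[HA] = 1.357

pKa = −log(6.80e-04) = 3.1675. pH = pKa + log([A⁻]/[HA]). 3.30 = 3.1675 + log(ratio). log(ratio) = 3.30 − 3.1675 = 0.1325. ratio = 10^(0.1325) = 1.357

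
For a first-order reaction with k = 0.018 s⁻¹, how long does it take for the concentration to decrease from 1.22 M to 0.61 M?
38.51 s

From ln[A] = ln[A]₀ - k·t: t = ln([A]₀/[A])/k = ln(1.22/0.61)/0.018 = ln(2.0000)/0.018 = 0.6931/0.018 = 38.51 s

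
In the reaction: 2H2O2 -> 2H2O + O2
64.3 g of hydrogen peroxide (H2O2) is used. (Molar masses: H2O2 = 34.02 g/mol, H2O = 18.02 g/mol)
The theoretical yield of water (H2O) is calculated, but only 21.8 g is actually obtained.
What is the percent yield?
Moles of H2O2 = 64.3 g ÷ 34.02 g/mol = 1.89006 mol
Mole ratio: 2 mol H2O / 2 mol H2O2
Moles of H2O = 1.89006 × (2/2) = 1.89006 mol
Theoretical yield = 1.89006 mol × 18.02 g/mol = 34.059 g
Actual yield = 21.8 g
Percent yield = (21.8 / 34.059) × 100% = 64.0%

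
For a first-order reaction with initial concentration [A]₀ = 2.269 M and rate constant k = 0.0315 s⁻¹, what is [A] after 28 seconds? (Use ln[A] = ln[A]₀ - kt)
0.9393 M

ln[A] = ln[A]₀ - k·t = ln(2.269) - (0.0315)·(28) = 0.8193 - 0.8820 = -0.0627
[A] = e^(-0.0627) = 0.9393 M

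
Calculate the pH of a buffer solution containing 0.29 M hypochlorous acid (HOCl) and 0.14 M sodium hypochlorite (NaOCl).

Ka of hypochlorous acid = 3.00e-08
pH = 7.21

pKa = -log(3.00e-08) = 7.52. pH = pKa + log([A⁻]/[HA]) = 7.52 + log(0.14/0.29)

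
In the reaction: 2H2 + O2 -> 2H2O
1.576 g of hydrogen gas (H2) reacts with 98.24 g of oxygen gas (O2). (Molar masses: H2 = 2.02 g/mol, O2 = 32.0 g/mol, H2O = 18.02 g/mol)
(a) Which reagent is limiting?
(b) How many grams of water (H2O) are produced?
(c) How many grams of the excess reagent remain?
(a) H2, (b) 14.06 g, (c) 85.76 g

Moles of H2 = 1.576 g ÷ 2.02 g/mol = 0.780198 mol
Moles of O2 = 98.24 g ÷ 32.0 g/mol = 3.07 mol
Moles ÷ coefficient: H2: 0.780198/2 = 0.3901, O2: 3.07/1 = 3.07
(a) H2 has the smaller value, so H2 is the limiting reagent.
(b) Moles of H2O = 0.780198 mol H2 × (2/2) = 0.780198 mol; mass = 0.780198 mol × 18.02 g/mol = 14.06 g
(c) O2 consumed = 0.780198 × (1/2) = 0.390099 mol; remaining = 3.07 − 0.390099 = 2.6799 mol; mass = 2.6799 mol × 32.0 g/mol = 85.76 g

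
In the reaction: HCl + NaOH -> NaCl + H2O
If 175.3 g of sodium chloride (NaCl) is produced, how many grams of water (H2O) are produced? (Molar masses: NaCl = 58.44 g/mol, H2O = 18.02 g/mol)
Moles of NaCl = 175.3 g ÷ 58.44 g/mol = 2.99966 mol
Mole ratio: 1 mol H2O / 1 mol NaCl
Moles of H2O = 2.99966 × (1/1) = 2.99966 mol
Mass of H2O = 2.99966 mol × 18.02 g/mol = 54.05 g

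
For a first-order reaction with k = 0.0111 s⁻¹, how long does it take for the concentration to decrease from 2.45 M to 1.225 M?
62.45 s

From ln[A] = ln[A]₀ - k·t: t = ln([A]₀/[A])/k = ln(2.45/1.225)/0.0111 = ln(2.0000)/0.0111 = 0.6931/0.0111 = 62.45 s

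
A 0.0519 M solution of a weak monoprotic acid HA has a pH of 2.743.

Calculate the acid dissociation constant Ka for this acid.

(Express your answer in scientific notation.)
K_a = 6.52e-05

[H⁺] = 10^(−pH) = 10^(−2.743) = 1.807e-03 M. For HA ⇌ H⁺ + A⁻, Ka = x²/(C − x) = (1.807e-03)²/(0.0519 − 1.807e-03) = 6.52e-05.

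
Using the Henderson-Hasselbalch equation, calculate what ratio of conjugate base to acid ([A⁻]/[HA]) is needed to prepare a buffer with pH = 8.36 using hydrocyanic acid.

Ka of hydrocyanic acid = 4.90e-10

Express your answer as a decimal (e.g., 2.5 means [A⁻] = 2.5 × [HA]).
[A⁻]/[HA] = 0.112

pKa = −log(4.90e-10) = 9.3098. pH = pKa + log([A⁻]/[HA]). 8.36 = 9.3098 + log(ratio). log(ratio) = 8.36 − 9.3098 = -0.9498. ratio = 10^(-0.9498) = 0.112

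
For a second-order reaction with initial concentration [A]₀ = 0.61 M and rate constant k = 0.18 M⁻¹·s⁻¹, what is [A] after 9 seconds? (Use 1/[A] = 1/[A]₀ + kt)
0.3068 M

1/[A] = 1/[A]₀ + k·t = 1/0.61 + (0.18)·(9) = 1.6393 + 1.6200 = 3.2593
[A] = 1/3.2593 = 0.3068 M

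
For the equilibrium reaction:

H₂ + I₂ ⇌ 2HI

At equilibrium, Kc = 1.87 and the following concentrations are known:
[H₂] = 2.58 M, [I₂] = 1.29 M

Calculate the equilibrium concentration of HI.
[HI] = 2.4947 M

Kc = ([HI]^2) / ([H₂] × [I₂]) = 1.87
[HI]^2 = Kc · (reactant terms)/(other product terms) = 1.87 · 3.3282 / 1 = 6.2237
[HI] = (6.2237)^(1/2) = 2.4947 M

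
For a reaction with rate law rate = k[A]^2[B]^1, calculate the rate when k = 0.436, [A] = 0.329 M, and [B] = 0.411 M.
0.0194 M/s

rate = k·[A]^2·[B]^1 = 0.436·(0.329)^2·(0.411)^1 = 0.436·0.108241·0.411 = 0.0194 M/s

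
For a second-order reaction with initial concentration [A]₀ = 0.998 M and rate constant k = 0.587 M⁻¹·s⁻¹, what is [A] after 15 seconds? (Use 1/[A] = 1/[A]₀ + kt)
0.1020 M

1/[A] = 1/[A]₀ + k·t = 1/0.998 + (0.587)·(15) = 1.0020 + 8.8050 = 9.8070
[A] = 1/9.8070 = 0.1020 M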